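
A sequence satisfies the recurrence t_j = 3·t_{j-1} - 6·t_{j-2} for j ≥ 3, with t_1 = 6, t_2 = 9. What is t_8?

3159

Applying the relation repeatedly:
t_3 = -9  t_4 = -81  t_5 = -189  t_6 = -81  t_7 = 891  t_8 = 3159.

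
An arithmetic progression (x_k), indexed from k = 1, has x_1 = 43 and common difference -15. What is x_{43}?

x_k = 43 + (k - 1)·(-15).
x_{43} = 43 + 42·(-15) = -587.

-587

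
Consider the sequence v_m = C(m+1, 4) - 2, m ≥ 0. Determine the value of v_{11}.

493

C(12, 4) = 495, so v_{11} = 493.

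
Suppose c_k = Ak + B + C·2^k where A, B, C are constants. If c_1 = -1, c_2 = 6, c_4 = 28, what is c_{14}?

16446

At k = 1, 2, 4: A + B + 2C = -1; 2A + B + 4C = 6; 4A + B + 16C = 28.
Subtracting the first from the second: A + 2C = 7.
Subtracting the second from the third: 2A + 12C = 22.
Solving: C = 1, A = 5, then B = -8.
So c_k = 5·k + (-8) + 1·2^k; at k=14 this is 16446.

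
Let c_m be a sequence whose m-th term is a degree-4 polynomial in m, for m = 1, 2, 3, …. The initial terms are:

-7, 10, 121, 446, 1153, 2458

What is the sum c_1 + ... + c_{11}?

78144

1st diffs: 17, 111, 325, 707, 1305.
2nd diffs: 94, 214, 382, 598.
3rd diffs: 120, 168, 216.
4th diffs: 48, 48 (constant).
So c_m = 2m^4 - 3m^2 - 4m - 2.
Continuing: …, 4625, 7966, 12841, 19658, …, c_{11} = 28873.
Summing m = 1..11 (11 terms) gives 78144.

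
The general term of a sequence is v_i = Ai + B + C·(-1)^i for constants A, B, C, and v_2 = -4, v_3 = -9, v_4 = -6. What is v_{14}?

-16

The three given values yield: 2A + B + C = -4; 3A + B - C = -9; 4A + B + C = -6.
Subtracting the first from the second: A - 2C = -5.
Subtracting the second from the third: A + 2C = 3.
Solving: C = 2, A = -1, then B = -4.
So v_i = -1·i + (-4) + 2·(-1)^i; at i=14 this is -16.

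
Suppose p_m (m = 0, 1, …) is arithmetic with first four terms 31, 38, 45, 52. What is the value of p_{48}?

367

Common difference d = 7.
p_m = 31 + (m - 0)·7.
p_{48} = 31 + 48·7 = 367.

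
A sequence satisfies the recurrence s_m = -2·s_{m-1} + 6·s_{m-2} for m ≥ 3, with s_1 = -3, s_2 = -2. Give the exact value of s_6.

s_3 = -14;  s_4 = 16;  s_5 = -116;  s_6 = 328.

328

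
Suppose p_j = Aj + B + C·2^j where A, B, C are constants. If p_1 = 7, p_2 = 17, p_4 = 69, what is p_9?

2063

The three given values yield: A + B + 2C = 7; 2A + B + 4C = 17; 4A + B + 16C = 69.
Subtracting the first from the second: A + 2C = 10.
Subtracting the second from the third: 2A + 12C = 52.
Solving: C = 4, A = 2, then B = -3.
So p_j = 2·j + (-3) + 4·2^j; at j=9 this is 2063.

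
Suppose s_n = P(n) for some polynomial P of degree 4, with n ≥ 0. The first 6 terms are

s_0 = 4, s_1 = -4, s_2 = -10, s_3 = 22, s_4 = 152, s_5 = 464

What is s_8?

3692

1st diffs: -8, -6, 32, 130, 312.
2nd diffs: 2, 38, 98, 182.
3rd diffs: 36, 60, 84.
4th diffs: 24, 24 (constant).
Newton forward-difference form: s_n = 4 + (-8)·C(n,1) + 2·C(n,2) + 36·C(n,3) + 24·C(n,4).
At n = 8: n = 8, so s_8 = 4 - 64 + 56 + 2016 + 1680 = 3692.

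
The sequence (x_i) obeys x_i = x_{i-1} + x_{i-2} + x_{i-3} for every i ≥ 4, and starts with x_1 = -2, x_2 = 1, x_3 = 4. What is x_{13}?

Iterate the recurrence:
x_4 = 3, x_5 = 8, x_6 = 15, x_7 = 26, x_8 = 49, x_9 = 90, x_{10} = 165, x_{11} = 304, x_{12} = 559, x_{13} = 1028.

1028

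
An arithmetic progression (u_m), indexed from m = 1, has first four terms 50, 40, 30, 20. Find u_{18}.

-120

Common difference d = -10.
u_m = 50 + (m - 1)·(-10).
u_{18} = 50 + 17·(-10) = -120.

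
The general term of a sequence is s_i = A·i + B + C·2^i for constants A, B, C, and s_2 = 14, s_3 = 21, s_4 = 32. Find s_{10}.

Plug in i = 2, 3, 4: 2A + B + 4C = 14; 3A + B + 8C = 21; 4A + B + 16C = 32.
Subtracting the first from the second: A + 4C = 7.
Subtracting the second from the third: A + 8C = 11.
Solving: C = 1, A = 3, then B = 4.
So s_i = 3·i + 4 + 1·2^i; at i=10 this is 1058.

1058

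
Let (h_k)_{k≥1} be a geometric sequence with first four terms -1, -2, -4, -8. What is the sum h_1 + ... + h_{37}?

Common ratio r = 2.
h_k = (-1)·2^(k-1).
S = (-1)·(2^37 - 1)/(2 - 1) = (-1)·(137438953472 - 1)/(1) = -137438953471.

-137438953471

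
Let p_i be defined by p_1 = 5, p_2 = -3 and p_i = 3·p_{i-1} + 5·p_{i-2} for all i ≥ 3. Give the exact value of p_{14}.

p_3 = 16  p_4 = 33  p_5 = 179  …  p_{11} = 923311  p_{12} = 3870918  p_{13} = 16229309  p_{14} = 68042517.

68042517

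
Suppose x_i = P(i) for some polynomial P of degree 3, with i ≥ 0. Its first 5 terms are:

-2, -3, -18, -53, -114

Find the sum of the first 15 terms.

1st diffs: -1, -15, -35, -61.
2nd diffs: -14, -20, -26.
3rd diffs: -6, -6 (constant).
So x_i = -i^3 - 4i^2 + 4i - 2.
Continuing: …, -207, -338, -513, -738, …, x_{14} = -3474.
Summing i = 0..14 (15 terms) gives -14695.

-14695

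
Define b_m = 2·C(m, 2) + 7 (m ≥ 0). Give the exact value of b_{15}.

C(15, 2) = 105, so b_{15} = 217.

217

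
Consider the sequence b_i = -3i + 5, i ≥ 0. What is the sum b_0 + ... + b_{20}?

Over i = 0..20: Σi = 210.
Total = (-3)·210 + (5)·21 = -525.

-525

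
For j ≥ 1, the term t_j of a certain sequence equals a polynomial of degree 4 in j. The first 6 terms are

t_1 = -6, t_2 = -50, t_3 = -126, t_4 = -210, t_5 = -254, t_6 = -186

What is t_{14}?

1st diffs: -44, -76, -84, -44, 68.
2nd diffs: -32, -8, 40, 112.
3rd diffs: 24, 48, 72.
4th diffs: 24, 24 (constant).
Newton forward-difference form: t_j = -6 + (-44)·C(j-1,1) + (-32)·C(j-1,2) + 24·C(j-1,3) + 24·C(j-1,4).
At j = 14: j-1 = 13, so t_{14} = -6 - 572 - 2496 + 6864 + 17160 = 20950.

20950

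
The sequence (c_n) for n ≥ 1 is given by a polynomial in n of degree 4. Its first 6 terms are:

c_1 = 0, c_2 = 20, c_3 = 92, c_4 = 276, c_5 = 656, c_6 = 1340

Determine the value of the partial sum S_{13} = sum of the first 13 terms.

90220

1st diffs: 20, 72, 184, 380, 684.
2nd diffs: 52, 112, 196, 304.
3rd diffs: 60, 84, 108.
4th diffs: 24, 24 (constant).
Newton forward-difference form: c_n = 20·C(n-1,1) + 52·C(n-1,2) + 60·C(n-1,3) + 24·C(n-1,4).
Continuing: …, 2460, 4172, 6656, 10116, …, c_{13} = 28752.
Summing n = 1..13 (13 terms) gives 90220.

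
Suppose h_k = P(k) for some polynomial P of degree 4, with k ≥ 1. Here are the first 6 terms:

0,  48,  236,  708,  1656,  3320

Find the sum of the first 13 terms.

1st diffs: 48, 188, 472, 948, 1664.
2nd diffs: 140, 284, 476, 716.
3rd diffs: 144, 192, 240.
4th diffs: 48, 48 (constant).
Newton forward-difference form: h_k = 48·C(k-1,1) + 140·C(k-1,2) + 144·C(k-1,3) + 48·C(k-1,4).
Continuing: …, 5988, 9996, 15728, 23616, …, h_{13} = 65256.
Summing k = 1..13 (13 terms) gives 208520.

208520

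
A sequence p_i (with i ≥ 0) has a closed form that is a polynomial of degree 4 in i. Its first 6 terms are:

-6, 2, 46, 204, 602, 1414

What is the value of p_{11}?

1st diffs: 8, 44, 158, 398, 812.
2nd diffs: 36, 114, 240, 414.
3rd diffs: 78, 126, 174.
4th diffs: 48, 48 (constant).
Newton forward-difference form: p_i = -6 + 8·C(i,1) + 36·C(i,2) + 78·C(i,3) + 48·C(i,4).
At i = 11: i = 11, so p_{11} = -6 + 88 + 1980 + 12870 + 15840 = 30772.

30772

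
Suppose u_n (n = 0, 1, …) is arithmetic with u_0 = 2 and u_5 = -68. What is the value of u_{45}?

-628

Common difference d = (-68 - 2) / (5 - 0) = -14.
u_n = 2 + (n - 0)·(-14).
u_{45} = 2 + 45·(-14) = -628.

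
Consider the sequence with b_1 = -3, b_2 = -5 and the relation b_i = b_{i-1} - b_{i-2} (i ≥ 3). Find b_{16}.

Iterate the recurrence:
b_3 = -2, b_4 = 3, b_5 = 5, …, b_{13} = -3, b_{14} = -5, b_{15} = -2, b_{16} = 3.

3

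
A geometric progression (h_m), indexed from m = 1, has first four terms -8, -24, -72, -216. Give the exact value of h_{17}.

-344373768

Common ratio r = 3.
h_m = (-8)·3^(m-1).
h_{17} = (-8)·3^16 = -344373768.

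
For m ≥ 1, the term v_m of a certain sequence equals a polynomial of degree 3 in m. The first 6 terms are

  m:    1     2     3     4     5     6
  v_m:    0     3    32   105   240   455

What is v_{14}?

1st diffs: 3, 29, 73, 135, 215.
2nd diffs: 26, 44, 62, 80.
3rd diffs: 18, 18, 18 (constant).
So v_m = 3m^3 - 5m^2 - 3m + 5.
Evaluating at m = 14 gives v_{14} = 7215.

7215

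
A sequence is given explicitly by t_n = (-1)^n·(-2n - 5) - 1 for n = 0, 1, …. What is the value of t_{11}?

26

(-1)^11 = -1; -2n - 5 at n=11 is -27; so t_{11} = 26.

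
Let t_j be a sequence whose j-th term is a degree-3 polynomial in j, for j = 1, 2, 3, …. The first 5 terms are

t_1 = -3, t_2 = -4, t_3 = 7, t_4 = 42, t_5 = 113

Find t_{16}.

1st diffs: -1, 11, 35, 71.
2nd diffs: 12, 24, 36.
3rd diffs: 12, 12 (constant).
Newton forward-difference form: t_j = -3 + (-1)·C(j-1,1) + 12·C(j-1,2) + 12·C(j-1,3).
At j = 16: j-1 = 15, so t_{16} = -3 - 15 + 1260 + 5460 = 6702.

6702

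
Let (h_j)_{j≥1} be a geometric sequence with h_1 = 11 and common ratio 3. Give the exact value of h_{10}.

h_j = 11·3^(j-1).
h_{10} = 11·3^9 = 216513.

216513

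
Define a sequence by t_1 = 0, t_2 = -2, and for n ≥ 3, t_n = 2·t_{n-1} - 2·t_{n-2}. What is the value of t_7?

Applying the relation repeatedly:
t_3 = -4; t_4 = -4; t_5 = 0; t_6 = 8; t_7 = 16.

16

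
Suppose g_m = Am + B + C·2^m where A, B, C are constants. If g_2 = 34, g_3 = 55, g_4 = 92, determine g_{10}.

The three given values yield: 2A + B + 4C = 34; 3A + B + 8C = 55; 4A + B + 16C = 92.
Subtracting the first from the second: A + 4C = 21.
Subtracting the second from the third: A + 8C = 37.
Solving: C = 4, A = 5, then B = 8.
Therefore g_{10} = 50 + 8 + 4·1024 = 4154.

4154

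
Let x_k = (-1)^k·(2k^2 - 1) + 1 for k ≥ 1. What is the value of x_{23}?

(-1)^23 = -1; 2k^2 - 1 at k=23 is 1057; so x_{23} = -1056.

-1056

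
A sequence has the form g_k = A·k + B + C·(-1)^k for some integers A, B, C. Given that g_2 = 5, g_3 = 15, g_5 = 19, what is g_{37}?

83

Plug in k = 2, 3, 5: 2A + B + C = 5; 3A + B - C = 15; 5A + B - C = 19.
Subtracting the first from the second: A - 2C = 10.
Subtracting the second from the third: 2A = 4.
Solving: C = -4, A = 2, then B = 5.
So g_k = 2·k + 5 + (-4)·(-1)^k; at k=37 this is 83.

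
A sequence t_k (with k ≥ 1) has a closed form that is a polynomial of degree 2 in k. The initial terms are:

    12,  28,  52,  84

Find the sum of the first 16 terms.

6592

1st diffs: 16, 24, 32.
2nd diffs: 8, 8 (constant).
So t_k = 4k^2 + 4k + 4.
Continuing: …, 124, 172, 228, 292, …, t_{16} = 1092.
Summing k = 1..16 (16 terms) gives 6592.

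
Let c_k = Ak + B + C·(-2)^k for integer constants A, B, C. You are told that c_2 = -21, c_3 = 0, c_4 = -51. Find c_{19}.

1048512

The three given values yield: 2A + B + 4C = -21; 3A + B - 8C = 0; 4A + B + 16C = -51.
Subtracting the first from the second: A - 12C = 21.
Subtracting the second from the third: A + 24C = -51.
Solving: C = -2, A = -3, then B = -7.
Therefore c_{19} = -57 + (-7) + (-2)·(-524288) = 1048512.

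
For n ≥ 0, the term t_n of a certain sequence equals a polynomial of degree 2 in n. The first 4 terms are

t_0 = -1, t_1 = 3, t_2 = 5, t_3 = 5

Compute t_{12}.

1st diffs: 4, 2, 0.
2nd diffs: -2, -2 (constant).
Newton forward-difference form: t_n = -1 + 4·C(n,1) + (-2)·C(n,2).
At n = 12: n = 12, so t_{12} = -1 + 48 - 132 = -85.

-85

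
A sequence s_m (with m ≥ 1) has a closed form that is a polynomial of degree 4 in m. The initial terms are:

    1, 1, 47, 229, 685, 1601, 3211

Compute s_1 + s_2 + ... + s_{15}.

287939

1st diffs: 0, 46, 182, 456, 916, 1610.
2nd diffs: 46, 136, 274, 460, 694.
3rd diffs: 90, 138, 186, 234.
4th diffs: 48, 48, 48 (constant).
So s_m = 2m^4 - 5m^3 + 3m^2 - 4m + 5.
Continuing: …, 5797, 9689, 15265, 22951, …, s_{15} = 84995.
Summing m = 1..15 (15 terms) gives 287939.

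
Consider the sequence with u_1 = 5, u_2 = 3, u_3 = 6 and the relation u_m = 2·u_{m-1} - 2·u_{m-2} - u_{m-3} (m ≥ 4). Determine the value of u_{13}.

-923

u_4 = 1  u_5 = -13  u_6 = -34  u_7 = -43  u_8 = -5  u_9 = 110  u_{10} = 273  u_{11} = 331  u_{12} = 6  u_{13} = -923.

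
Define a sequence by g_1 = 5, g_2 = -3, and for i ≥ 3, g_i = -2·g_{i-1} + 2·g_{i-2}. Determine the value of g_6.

Applying the relation repeatedly:
g_3 = 16, g_4 = -38, g_5 = 108, g_6 = -292.

-292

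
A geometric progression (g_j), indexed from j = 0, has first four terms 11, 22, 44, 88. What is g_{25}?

Common ratio r = 2.
g_j = 11·2^(j-0).
g_{25} = 11·2^25 = 369098752.

369098752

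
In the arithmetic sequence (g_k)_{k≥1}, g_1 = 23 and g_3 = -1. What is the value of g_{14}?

-133

Common difference d = (-1 - 23) / (3 - 1) = -12.
g_k = 23 + (k - 1)·(-12).
g_{14} = 23 + 13·(-12) = -133.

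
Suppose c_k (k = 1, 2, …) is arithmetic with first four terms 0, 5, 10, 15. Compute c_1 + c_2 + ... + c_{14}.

Common difference d = 5.
c_k = 0 + (k - 1)·5.
c_{14} = 65; S = 14·(0 + 65)/2 = 455.

455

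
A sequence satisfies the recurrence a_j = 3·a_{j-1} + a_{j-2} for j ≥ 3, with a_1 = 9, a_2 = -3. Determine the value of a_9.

-1080

a_3 = 0; a_4 = -3; a_5 = -9; a_6 = -30; a_7 = -99; a_8 = -327; a_9 = -1080.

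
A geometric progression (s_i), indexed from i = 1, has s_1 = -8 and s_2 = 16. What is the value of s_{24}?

Common ratio r = -2.
s_i = (-8)·(-2)^(i-1).
s_{24} = (-8)·(-2)^23 = 67108864.

67108864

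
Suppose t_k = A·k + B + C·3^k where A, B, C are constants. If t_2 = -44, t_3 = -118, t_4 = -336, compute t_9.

Write the equations: 2A + B + 9C = -44; 3A + B + 27C = -118; 4A + B + 81C = -336.
Subtracting the first from the second: A + 18C = -74.
Subtracting the second from the third: A + 54C = -218.
Solving: C = -4, A = -2, then B = -4.
So t_k = -2·k + (-4) + (-4)·3^k; at k=9 this is -78754.

-78754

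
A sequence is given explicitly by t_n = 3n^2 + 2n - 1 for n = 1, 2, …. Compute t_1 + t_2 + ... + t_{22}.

Over n = 1..22: Σn = 253, Σn² = 3795.
Total = (3)·3795 + (2)·253 + (-1)·22 = 11869.

11869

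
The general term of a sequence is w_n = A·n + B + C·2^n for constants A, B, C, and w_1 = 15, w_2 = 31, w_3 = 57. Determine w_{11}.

Plug in n = 1, 2, 3: A + B + 2C = 15; 2A + B + 4C = 31; 3A + B + 8C = 57.
Subtracting the first from the second: A + 2C = 16.
Subtracting the second from the third: A + 4C = 26.
Solving: C = 5, A = 6, then B = -1.
Hence w_{11} = 6·11 + (-1) + 5·2048 = 10305.

10305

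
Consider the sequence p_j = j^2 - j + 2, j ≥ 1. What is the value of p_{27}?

p_{27} = 1·27^2 - 1·27 + 2 = 704.

704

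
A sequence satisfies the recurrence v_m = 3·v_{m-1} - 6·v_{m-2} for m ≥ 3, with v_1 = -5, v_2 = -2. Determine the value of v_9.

Compute successive terms:
v_3 = 24, v_4 = 84, v_5 = 108, v_6 = -180, v_7 = -1188, v_8 = -2484, v_9 = -324.

-324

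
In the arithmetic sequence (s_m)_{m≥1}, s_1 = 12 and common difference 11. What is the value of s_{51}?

s_m = 12 + (m - 1)·11.
s_{51} = 12 + 50·11 = 562.

562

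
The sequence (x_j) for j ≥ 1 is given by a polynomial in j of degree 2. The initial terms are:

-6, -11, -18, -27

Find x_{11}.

1st diffs: -5, -7, -9.
2nd diffs: -2, -2 (constant).
Newton forward-difference form: x_j = -6 + (-5)·C(j-1,1) + (-2)·C(j-1,2).
At j = 11: j-1 = 10, so x_{11} = -6 - 50 - 90 = -146.

-146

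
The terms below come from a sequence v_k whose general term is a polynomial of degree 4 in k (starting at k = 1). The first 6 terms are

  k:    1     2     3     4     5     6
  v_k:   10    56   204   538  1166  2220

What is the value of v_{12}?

1st diffs: 46, 148, 334, 628, 1054.
2nd diffs: 102, 186, 294, 426.
3rd diffs: 84, 108, 132.
4th diffs: 24, 24 (constant).
So v_k = k^4 + 4k^3 + 2k^2 - 3k + 6.
Evaluating at k = 12 gives v_{12} = 27906.

27906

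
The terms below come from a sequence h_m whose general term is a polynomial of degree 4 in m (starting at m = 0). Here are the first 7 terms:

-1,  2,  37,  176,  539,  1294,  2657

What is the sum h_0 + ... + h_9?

31181

1st diffs: 3, 35, 139, 363, 755, 1363.
2nd diffs: 32, 104, 224, 392, 608.
3rd diffs: 72, 120, 168, 216.
4th diffs: 48, 48, 48 (constant).
Newton forward-difference form: h_m = -1 + 3·C(m,1) + 32·C(m,2) + 72·C(m,3) + 48·C(m,4).
Continuing: 4892, 8311, 13274.
Summing m = 0..9 (10 terms) gives 31181.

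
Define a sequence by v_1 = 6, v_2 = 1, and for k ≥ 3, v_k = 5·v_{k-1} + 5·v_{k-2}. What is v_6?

Step forward from the initial values:
v_3 = 35, v_4 = 180, v_5 = 1075, v_6 = 6275.

6275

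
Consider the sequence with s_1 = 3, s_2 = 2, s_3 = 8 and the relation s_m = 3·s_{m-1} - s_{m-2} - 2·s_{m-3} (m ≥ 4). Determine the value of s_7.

Compute successive terms:
s_4 = 16, s_5 = 36, s_6 = 76, s_7 = 160.

160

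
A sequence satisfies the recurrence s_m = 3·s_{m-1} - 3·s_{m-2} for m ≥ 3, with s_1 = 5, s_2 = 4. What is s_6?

-99

Applying the relation repeatedly:
s_3 = -3, s_4 = -21, s_5 = -54, s_6 = -99.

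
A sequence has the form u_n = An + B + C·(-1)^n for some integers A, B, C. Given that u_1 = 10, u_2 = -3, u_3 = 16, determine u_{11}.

40

Write the equations: A + B - C = 10; 2A + B + C = -3; 3A + B - C = 16.
Subtracting the first from the second: A + 2C = -13.
Subtracting the second from the third: A - 2C = 19.
Solving: C = -8, A = 3, then B = -1.
Hence u_{11} = 3·11 + (-1) + (-8)·(-1) = 40.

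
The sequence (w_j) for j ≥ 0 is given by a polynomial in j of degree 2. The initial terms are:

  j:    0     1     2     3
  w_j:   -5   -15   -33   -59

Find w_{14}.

-873

1st diffs: -10, -18, -26.
2nd diffs: -8, -8 (constant).
Newton forward-difference form: w_j = -5 + (-10)·C(j,1) + (-8)·C(j,2).
At j = 14: j = 14, so w_{14} = -5 - 140 - 728 = -873.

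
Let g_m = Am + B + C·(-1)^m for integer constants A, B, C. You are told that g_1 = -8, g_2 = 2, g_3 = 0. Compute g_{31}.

112

The three given values yield: A + B - C = -8; 2A + B + C = 2; 3A + B - C = 0.
Subtracting the first from the second: A + 2C = 10.
Subtracting the second from the third: A - 2C = -2.
Solving: C = 3, A = 4, then B = -9.
Hence g_{31} = 4·31 + (-9) + 3·(-1) = 112.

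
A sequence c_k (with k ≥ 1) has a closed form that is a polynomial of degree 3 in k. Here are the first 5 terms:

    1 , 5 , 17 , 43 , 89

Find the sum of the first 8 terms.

988

1st diffs: 4, 12, 26, 46.
2nd diffs: 8, 14, 20.
3rd diffs: 6, 6 (constant).
Newton forward-difference form: c_k = 1 + 4·C(k-1,1) + 8·C(k-1,2) + 6·C(k-1,3).
Continuing: 161, 265, 407.
Summing k = 1..8 (8 terms) gives 988.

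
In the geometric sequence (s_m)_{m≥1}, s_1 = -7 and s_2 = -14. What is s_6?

Common ratio r = 2.
s_m = (-7)·2^(m-1).
s_6 = (-7)·2^5 = -224.

-224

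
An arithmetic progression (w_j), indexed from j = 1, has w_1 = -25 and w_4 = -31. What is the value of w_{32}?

Common difference d = (-31 - (-25)) / (4 - 1) = -2.
w_j = -25 + (j - 1)·(-2).
w_{32} = -25 + 31·(-2) = -87.

-87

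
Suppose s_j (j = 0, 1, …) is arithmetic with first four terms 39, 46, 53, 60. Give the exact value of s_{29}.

Common difference d = 7.
s_j = 39 + (j - 0)·7.
s_{29} = 39 + 29·7 = 242.

242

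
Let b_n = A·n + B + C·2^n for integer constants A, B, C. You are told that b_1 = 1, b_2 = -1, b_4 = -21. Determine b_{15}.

-65503

The three given values yield: A + B + 2C = 1; 2A + B + 4C = -1; 4A + B + 16C = -21.
Subtracting the first from the second: A + 2C = -2.
Subtracting the second from the third: 2A + 12C = -20.
Solving: C = -2, A = 2, then B = 3.
Therefore b_{15} = 30 + 3 + (-2)·32768 = -65503.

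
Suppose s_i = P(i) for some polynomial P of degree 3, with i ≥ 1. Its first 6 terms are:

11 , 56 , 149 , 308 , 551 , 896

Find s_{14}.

9488

1st diffs: 45, 93, 159, 243, 345.
2nd diffs: 48, 66, 84, 102.
3rd diffs: 18, 18, 18 (constant).
So s_i = 3i^3 + 6i^2 + 6i - 4.
Evaluating at i = 14 gives s_{14} = 9488.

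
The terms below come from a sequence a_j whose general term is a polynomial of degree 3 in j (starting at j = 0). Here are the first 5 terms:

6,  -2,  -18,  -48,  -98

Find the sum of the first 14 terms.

1st diffs: -8, -16, -30, -50.
2nd diffs: -8, -14, -20.
3rd diffs: -6, -6 (constant).
Newton forward-difference form: a_j = 6 + (-8)·C(j,1) + (-8)·C(j,2) + (-6)·C(j,3).
Continuing: …, -174, -282, -428, -618, …, a_{13} = -2438.
Summing j = 0..13 (14 terms) gives -9562.

-9562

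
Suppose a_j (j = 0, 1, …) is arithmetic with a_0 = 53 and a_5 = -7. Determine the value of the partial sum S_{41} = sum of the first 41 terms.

-7667

Common difference d = (-7 - 53) / (5 - 0) = -12.
a_j = 53 + (j - 0)·(-12).
a_{40} = -427; S = 41·(53 + (-427))/2 = -7667.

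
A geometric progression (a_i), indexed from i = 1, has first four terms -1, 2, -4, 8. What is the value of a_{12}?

Common ratio r = -2.
a_i = (-1)·(-2)^(i-1).
a_{12} = (-1)·(-2)^11 = 2048.

2048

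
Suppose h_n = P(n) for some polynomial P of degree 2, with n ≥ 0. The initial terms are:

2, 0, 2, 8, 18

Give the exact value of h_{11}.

1st diffs: -2, 2, 6, 10.
2nd diffs: 4, 4, 4 (constant).
So h_n = 2n^2 - 4n + 2.
Evaluating at n = 11 gives h_{11} = 200.

200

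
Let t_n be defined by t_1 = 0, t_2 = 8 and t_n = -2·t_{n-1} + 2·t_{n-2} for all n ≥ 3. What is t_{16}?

8143872

Iterate the recurrence:
t_3 = -16;  t_4 = 48;  t_5 = -128;  …;  t_{13} = -399360;  t_{14} = 1091072;  t_{15} = -2980864;  t_{16} = 8143872.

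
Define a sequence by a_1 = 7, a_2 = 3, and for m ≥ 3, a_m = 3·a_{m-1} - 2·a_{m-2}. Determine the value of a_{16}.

-131061

Iterate the recurrence:
a_3 = -5; a_4 = -21; a_5 = -53; …; a_{13} = -16373; a_{14} = -32757; a_{15} = -65525; a_{16} = -131061.
(Characteristic roots are 2 and 1.)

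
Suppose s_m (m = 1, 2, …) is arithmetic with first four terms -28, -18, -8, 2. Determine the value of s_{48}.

442

Common difference d = 10.
s_m = -28 + (m - 1)·10.
s_{48} = -28 + 47·10 = 442.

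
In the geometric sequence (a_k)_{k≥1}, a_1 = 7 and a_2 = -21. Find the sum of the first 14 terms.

Common ratio r = -3.
a_k = 7·(-3)^(k-1).
S = 7·((-3)^14 - 1)/(-3 - 1) = 7·(4782969 - 1)/(-4) = -8370194.

-8370194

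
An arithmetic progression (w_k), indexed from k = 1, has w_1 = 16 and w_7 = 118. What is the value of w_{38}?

645

Common difference d = (118 - 16) / (7 - 1) = 17.
w_k = 16 + (k - 1)·17.
w_{38} = 16 + 37·17 = 645.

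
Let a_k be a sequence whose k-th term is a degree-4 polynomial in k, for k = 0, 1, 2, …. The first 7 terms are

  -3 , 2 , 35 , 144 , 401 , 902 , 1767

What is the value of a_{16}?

1st diffs: 5, 33, 109, 257, 501, 865.
2nd diffs: 28, 76, 148, 244, 364.
3rd diffs: 48, 72, 96, 120.
4th diffs: 24, 24, 24 (constant).
So a_k = k^4 + 2k^3 + k^2 + k - 3.
Evaluating at k = 16 gives a_{16} = 73997.

73997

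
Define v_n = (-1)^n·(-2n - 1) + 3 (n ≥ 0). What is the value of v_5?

14

(-1)^5 = -1; -2n - 1 at n=5 is -11; so v_5 = 14.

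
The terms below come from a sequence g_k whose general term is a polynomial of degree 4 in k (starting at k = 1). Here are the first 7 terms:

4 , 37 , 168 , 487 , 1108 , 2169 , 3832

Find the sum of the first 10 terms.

38233

1st diffs: 33, 131, 319, 621, 1061, 1663.
2nd diffs: 98, 188, 302, 440, 602.
3rd diffs: 90, 114, 138, 162.
4th diffs: 24, 24, 24 (constant).
So g_k = k^4 + 5k^3 - 6k^2 + k + 3.
Continuing: 6283, 9732, 14413.
Summing k = 1..10 (10 terms) gives 38233.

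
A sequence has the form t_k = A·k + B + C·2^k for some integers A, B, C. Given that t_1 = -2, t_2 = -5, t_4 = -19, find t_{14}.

-16397

Plug in k = 1, 2, 4: A + B + 2C = -2; 2A + B + 4C = -5; 4A + B + 16C = -19.
Subtracting the first from the second: A + 2C = -3.
Subtracting the second from the third: 2A + 12C = -14.
Solving: C = -1, A = -1, then B = 1.
So t_k = -1·k + 1 + (-1)·2^k; at k=14 this is -16397.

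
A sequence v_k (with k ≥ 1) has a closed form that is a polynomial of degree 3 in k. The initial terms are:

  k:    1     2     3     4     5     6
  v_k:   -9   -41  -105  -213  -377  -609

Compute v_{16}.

1st diffs: -32, -64, -108, -164, -232.
2nd diffs: -32, -44, -56, -68.
3rd diffs: -12, -12, -12 (constant).
Newton forward-difference form: v_k = -9 + (-32)·C(k-1,1) + (-32)·C(k-1,2) + (-12)·C(k-1,3).
At k = 16: k-1 = 15, so v_{16} = -9 - 480 - 3360 - 5460 = -9309.

-9309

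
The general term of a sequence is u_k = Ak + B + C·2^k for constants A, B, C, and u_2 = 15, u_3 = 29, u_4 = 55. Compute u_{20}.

Plug in k = 2, 3, 4: 2A + B + 4C = 15; 3A + B + 8C = 29; 4A + B + 16C = 55.
Subtracting the first from the second: A + 4C = 14.
Subtracting the second from the third: A + 8C = 26.
Solving: C = 3, A = 2, then B = -1.
So u_k = 2·k + (-1) + 3·2^k; at k=20 this is 3145767.

3145767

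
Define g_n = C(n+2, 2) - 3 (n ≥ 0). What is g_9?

C(11, 2) = 55, so g_9 = 52.

52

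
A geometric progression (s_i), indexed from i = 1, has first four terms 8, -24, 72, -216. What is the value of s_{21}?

27894275208

Common ratio r = -3.
s_i = 8·(-3)^(i-1).
s_{21} = 8·(-3)^20 = 27894275208.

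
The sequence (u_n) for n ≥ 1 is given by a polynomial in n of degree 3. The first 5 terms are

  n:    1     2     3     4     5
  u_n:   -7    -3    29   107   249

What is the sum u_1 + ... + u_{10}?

1st diffs: 4, 32, 78, 142.
2nd diffs: 28, 46, 64.
3rd diffs: 18, 18 (constant).
Newton forward-difference form: u_n = -7 + 4·C(n-1,1) + 28·C(n-1,2) + 18·C(n-1,3).
Continuing: …, 473, 797, 1239, 1817, …, u_{10} = 2549.
Summing n = 1..10 (10 terms) gives 7250.

7250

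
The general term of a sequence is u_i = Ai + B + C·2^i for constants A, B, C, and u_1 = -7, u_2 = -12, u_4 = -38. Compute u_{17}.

-262163

Write the equations: A + B + 2C = -7; 2A + B + 4C = -12; 4A + B + 16C = -38.
Subtracting the first from the second: A + 2C = -5.
Subtracting the second from the third: 2A + 12C = -26.
Solving: C = -2, A = -1, then B = -2.
Therefore u_{17} = -17 + (-2) + (-2)·131072 = -262163.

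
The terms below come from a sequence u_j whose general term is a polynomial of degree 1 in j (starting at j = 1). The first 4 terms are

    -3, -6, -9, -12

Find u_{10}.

-30

1st diffs: -3, -3, -3 (constant).
So u_j = -3j.
Evaluating at j = 10 gives u_{10} = -30.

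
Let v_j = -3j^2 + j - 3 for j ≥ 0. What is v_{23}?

-1567

v_{23} = -3·23^2 + 1·23 - 3 = -1567.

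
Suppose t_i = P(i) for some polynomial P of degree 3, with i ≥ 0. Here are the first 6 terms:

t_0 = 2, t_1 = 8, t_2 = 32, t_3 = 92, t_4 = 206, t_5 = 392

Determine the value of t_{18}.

1st diffs: 6, 24, 60, 114, 186.
2nd diffs: 18, 36, 54, 72.
3rd diffs: 18, 18, 18 (constant).
So t_i = 3i^3 + 3i + 2.
Evaluating at i = 18 gives t_{18} = 17552.

17552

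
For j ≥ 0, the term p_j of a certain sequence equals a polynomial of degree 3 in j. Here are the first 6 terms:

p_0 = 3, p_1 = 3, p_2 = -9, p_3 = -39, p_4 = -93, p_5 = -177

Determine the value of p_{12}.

-2109

1st diffs: 0, -12, -30, -54, -84.
2nd diffs: -12, -18, -24, -30.
3rd diffs: -6, -6, -6 (constant).
So p_j = -j^3 - 3j^2 + 4j + 3.
Evaluating at j = 12 gives p_{12} = -2109.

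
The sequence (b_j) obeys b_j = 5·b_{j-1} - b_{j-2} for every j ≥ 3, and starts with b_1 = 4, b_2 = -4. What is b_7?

Compute successive terms:
b_3 = -24, b_4 = -116, b_5 = -556, b_6 = -2664, b_7 = -12764.

-12764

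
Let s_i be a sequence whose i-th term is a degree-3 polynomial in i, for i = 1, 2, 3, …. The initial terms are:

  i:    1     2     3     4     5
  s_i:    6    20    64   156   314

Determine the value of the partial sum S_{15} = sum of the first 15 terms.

39780

1st diffs: 14, 44, 92, 158.
2nd diffs: 30, 48, 66.
3rd diffs: 18, 18 (constant).
Newton forward-difference form: s_i = 6 + 14·C(i-1,1) + 30·C(i-1,2) + 18·C(i-1,3).
Continuing: …, 556, 900, 1364, 1966, …, s_{15} = 9484.
Summing i = 1..15 (15 terms) gives 39780.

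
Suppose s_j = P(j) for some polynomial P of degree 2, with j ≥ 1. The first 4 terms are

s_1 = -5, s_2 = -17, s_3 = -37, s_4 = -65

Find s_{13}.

1st diffs: -12, -20, -28.
2nd diffs: -8, -8 (constant).
So s_j = -4j^2 - 1.
Evaluating at j = 13 gives s_{13} = -677.

-677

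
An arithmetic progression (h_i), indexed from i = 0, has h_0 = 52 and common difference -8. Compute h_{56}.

-396

h_i = 52 + (i - 0)·(-8).
h_{56} = 52 + 56·(-8) = -396.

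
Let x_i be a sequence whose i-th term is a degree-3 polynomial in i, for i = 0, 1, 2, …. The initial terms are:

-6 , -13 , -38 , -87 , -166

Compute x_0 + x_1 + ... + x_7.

1st diffs: -7, -25, -49, -79.
2nd diffs: -18, -24, -30.
3rd diffs: -6, -6 (constant).
So x_i = -i^3 - 6i^2 - 6.
Continuing: -281, -438, -643.
Summing i = 0..7 (8 terms) gives -1672.

-1672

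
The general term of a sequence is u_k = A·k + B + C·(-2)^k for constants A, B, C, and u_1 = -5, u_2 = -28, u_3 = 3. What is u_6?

At k = 1, 2, 3: A + B - 2C = -5; 2A + B + 4C = -28; 3A + B - 8C = 3.
Subtracting the first from the second: A + 6C = -23.
Subtracting the second from the third: A - 12C = 31.
Solving: C = -3, A = -5, then B = -6.
So u_k = -5·k + (-6) + (-3)·(-2)^k; at k=6 this is -228.

-228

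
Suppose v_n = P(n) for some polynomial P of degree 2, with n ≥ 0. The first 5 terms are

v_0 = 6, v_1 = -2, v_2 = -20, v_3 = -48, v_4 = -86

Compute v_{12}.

1st diffs: -8, -18, -28, -38.
2nd diffs: -10, -10, -10 (constant).
So v_n = -5n^2 - 3n + 6.
Evaluating at n = 12 gives v_{12} = -750.

-750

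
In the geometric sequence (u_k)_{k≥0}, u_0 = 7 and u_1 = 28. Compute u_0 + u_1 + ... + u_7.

Common ratio r = 4.
u_k = 7·4^(k-0).
S = 7·(4^8 - 1)/(4 - 1) = 7·(65536 - 1)/(3) = 152915.

152915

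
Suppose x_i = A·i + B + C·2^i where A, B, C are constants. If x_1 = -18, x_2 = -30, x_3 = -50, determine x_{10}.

At i = 1, 2, 3: A + B + 2C = -18; 2A + B + 4C = -30; 3A + B + 8C = -50.
Subtracting the first from the second: A + 2C = -12.
Subtracting the second from the third: A + 4C = -20.
Solving: C = -4, A = -4, then B = -6.
Hence x_{10} = -4·10 + (-6) + (-4)·1024 = -4142.

-4142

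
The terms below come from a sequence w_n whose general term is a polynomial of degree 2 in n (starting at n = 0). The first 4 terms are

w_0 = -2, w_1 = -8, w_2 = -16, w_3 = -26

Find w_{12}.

-206

1st diffs: -6, -8, -10.
2nd diffs: -2, -2 (constant).
So w_n = -n^2 - 5n - 2.
Evaluating at n = 12 gives w_{12} = -206.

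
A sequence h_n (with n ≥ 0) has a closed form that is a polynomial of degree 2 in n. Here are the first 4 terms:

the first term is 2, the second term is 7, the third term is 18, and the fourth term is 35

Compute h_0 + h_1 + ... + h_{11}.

1674

1st diffs: 5, 11, 17.
2nd diffs: 6, 6 (constant).
Newton forward-difference form: h_n = 2 + 5·C(n,1) + 6·C(n,2).
Continuing: …, 58, 87, 122, 163, …, h_{11} = 387.
Summing n = 0..11 (12 terms) gives 1674.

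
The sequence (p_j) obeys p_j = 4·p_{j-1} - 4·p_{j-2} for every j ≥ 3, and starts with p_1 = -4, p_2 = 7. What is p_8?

Step forward from the initial values:
p_3 = 44;  p_4 = 148;  p_5 = 416;  p_6 = 1072;  p_7 = 2624;  p_8 = 6208.
(Characteristic roots are 2 and 2.)

6208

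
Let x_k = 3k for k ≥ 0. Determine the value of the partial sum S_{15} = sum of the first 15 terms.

315

Over k = 0..14: Σk = 105.
Total = (3)·105 = 315.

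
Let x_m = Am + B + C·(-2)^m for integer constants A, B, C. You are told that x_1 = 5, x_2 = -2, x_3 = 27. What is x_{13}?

The three given values yield: A + B - 2C = 5; 2A + B + 4C = -2; 3A + B - 8C = 27.
Subtracting the first from the second: A + 6C = -7.
Subtracting the second from the third: A - 12C = 29.
Solving: C = -2, A = 5, then B = -4.
Therefore x_{13} = 65 + (-4) + (-2)·(-8192) = 16445.

16445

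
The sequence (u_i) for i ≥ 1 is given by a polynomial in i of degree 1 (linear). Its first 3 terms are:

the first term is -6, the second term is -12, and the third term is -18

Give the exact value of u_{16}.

-96

1st diffs: -6, -6 (constant).
So u_i = -6i.
Evaluating at i = 16 gives u_{16} = -96.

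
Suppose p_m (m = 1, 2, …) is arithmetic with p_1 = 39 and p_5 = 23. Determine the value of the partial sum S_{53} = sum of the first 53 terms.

-3445

Common difference d = (23 - 39) / (5 - 1) = -4.
p_m = 39 + (m - 1)·(-4).
p_{53} = -169; S = 53·(39 + (-169))/2 = -3445.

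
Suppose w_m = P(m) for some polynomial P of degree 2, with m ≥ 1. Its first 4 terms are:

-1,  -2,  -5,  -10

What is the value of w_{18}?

1st diffs: -1, -3, -5.
2nd diffs: -2, -2 (constant).
Newton forward-difference form: w_m = -1 + (-1)·C(m-1,1) + (-2)·C(m-1,2).
At m = 18: m-1 = 17, so w_{18} = -1 - 17 - 272 = -290.

-290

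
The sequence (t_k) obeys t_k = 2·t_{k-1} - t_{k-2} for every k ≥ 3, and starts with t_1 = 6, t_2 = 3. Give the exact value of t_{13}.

-30

Applying the relation repeatedly:
t_3 = 0; t_4 = -3; t_5 = -6; …; t_{10} = -21; t_{11} = -24; t_{12} = -27; t_{13} = -30.
(Characteristic roots are 1 and 1.)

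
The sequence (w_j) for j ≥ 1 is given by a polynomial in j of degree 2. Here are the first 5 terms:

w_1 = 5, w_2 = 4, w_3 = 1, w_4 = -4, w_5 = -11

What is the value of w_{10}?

-76

1st diffs: -1, -3, -5, -7.
2nd diffs: -2, -2, -2 (constant).
Newton forward-difference form: w_j = 5 + (-1)·C(j-1,1) + (-2)·C(j-1,2).
At j = 10: j-1 = 9, so w_{10} = 5 - 9 - 72 = -76.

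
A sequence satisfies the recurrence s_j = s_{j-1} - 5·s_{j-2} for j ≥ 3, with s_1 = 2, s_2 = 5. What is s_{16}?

394770

Applying the relation repeatedly:
s_3 = -5;  s_4 = -30;  s_5 = -5;  …;  s_{13} = -40430;  s_{14} = -48155;  s_{15} = 153995;  s_{16} = 394770.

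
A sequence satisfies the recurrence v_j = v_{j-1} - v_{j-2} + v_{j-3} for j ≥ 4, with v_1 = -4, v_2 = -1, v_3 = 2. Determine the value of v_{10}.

v_4 = -1;  v_5 = -4;  v_6 = -1;  v_7 = 2;  v_8 = -1;  v_9 = -4;  v_{10} = -1.

-1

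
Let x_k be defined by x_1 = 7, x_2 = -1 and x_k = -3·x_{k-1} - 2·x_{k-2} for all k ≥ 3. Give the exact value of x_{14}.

49139

Iterate the recurrence:
x_3 = -11, x_4 = 35, x_5 = -83, …, x_{11} = -6131, x_{12} = 12275, x_{13} = -24563, x_{14} = 49139.
(Characteristic roots are -1 and -2.)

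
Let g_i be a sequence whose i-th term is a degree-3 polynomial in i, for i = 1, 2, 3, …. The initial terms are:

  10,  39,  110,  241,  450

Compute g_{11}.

1st diffs: 29, 71, 131, 209.
2nd diffs: 42, 60, 78.
3rd diffs: 18, 18 (constant).
So g_i = 3i^3 + 3i^2 - i + 5.
Evaluating at i = 11 gives g_{11} = 4350.

4350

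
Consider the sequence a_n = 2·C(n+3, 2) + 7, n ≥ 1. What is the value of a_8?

117

C(11, 2) = 55, so a_8 = 117.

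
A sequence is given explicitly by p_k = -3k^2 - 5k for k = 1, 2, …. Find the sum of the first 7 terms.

-560

Over k = 1..7: Σk = 28, Σk² = 140.
Total = (-3)·140 + (-5)·28 = -560.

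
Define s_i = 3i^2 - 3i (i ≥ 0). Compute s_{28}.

s_{28} = 3·28^2 - 3·28 = 2268.

2268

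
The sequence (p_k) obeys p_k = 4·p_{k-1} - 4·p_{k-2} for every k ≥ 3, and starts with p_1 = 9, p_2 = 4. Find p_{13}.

p_3 = -20  p_4 = -96  p_5 = -304  …  p_{10} = -27648  p_{11} = -62464  p_{12} = -139264  p_{13} = -307200.
(Characteristic roots are 2 and 2.)

-307200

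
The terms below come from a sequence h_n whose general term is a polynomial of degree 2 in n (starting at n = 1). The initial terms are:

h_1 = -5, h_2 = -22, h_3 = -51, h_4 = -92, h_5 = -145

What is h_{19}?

-2147

1st diffs: -17, -29, -41, -53.
2nd diffs: -12, -12, -12 (constant).
Newton forward-difference form: h_n = -5 + (-17)·C(n-1,1) + (-12)·C(n-1,2).
At n = 19: n-1 = 18, so h_{19} = -5 - 306 - 1836 = -2147.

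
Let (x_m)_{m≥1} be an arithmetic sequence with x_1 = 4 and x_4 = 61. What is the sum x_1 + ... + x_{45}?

18990

Common difference d = (61 - 4) / (4 - 1) = 19.
x_m = 4 + (m - 1)·19.
x_{45} = 840; S = 45·(4 + 840)/2 = 18990.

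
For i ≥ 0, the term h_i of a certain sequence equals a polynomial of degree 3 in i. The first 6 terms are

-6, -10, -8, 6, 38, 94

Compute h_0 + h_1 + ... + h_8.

1062

1st diffs: -4, 2, 14, 32, 56.
2nd diffs: 6, 12, 18, 24.
3rd diffs: 6, 6, 6 (constant).
Newton forward-difference form: h_i = -6 + (-4)·C(i,1) + 6·C(i,2) + 6·C(i,3).
Continuing: 180, 302, 466.
Summing i = 0..8 (9 terms) gives 1062.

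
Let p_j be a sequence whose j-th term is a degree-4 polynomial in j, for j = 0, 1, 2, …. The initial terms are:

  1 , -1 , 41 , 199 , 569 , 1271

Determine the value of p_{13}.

1st diffs: -2, 42, 158, 370, 702.
2nd diffs: 44, 116, 212, 332.
3rd diffs: 72, 96, 120.
4th diffs: 24, 24 (constant).
Newton forward-difference form: p_j = 1 + (-2)·C(j,1) + 44·C(j,2) + 72·C(j,3) + 24·C(j,4).
At j = 13: j = 13, so p_{13} = 1 - 26 + 3432 + 20592 + 17160 = 41159.

41159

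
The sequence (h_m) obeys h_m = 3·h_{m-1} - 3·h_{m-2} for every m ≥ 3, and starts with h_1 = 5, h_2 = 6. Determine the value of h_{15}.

Step forward from the initial values:
h_3 = 3  h_4 = -9  h_5 = -36  …  h_{12} = 2187  h_{13} = 3645  h_{14} = 4374  h_{15} = 2187.

2187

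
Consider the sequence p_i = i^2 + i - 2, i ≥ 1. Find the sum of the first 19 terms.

2622

Over i = 1..19: Σi = 190, Σi² = 2470.
Total = (1)·2470 + (1)·190 + (-2)·19 = 2622.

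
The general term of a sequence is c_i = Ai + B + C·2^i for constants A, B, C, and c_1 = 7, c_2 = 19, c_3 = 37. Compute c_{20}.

3145843

The three given values yield: A + B + 2C = 7; 2A + B + 4C = 19; 3A + B + 8C = 37.
Subtracting the first from the second: A + 2C = 12.
Subtracting the second from the third: A + 4C = 18.
Solving: C = 3, A = 6, then B = -5.
Therefore c_{20} = 120 + (-5) + 3·1048576 = 3145843.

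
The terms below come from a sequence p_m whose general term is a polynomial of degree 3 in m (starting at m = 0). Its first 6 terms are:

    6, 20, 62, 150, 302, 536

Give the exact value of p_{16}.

1st diffs: 14, 42, 88, 152, 234.
2nd diffs: 28, 46, 64, 82.
3rd diffs: 18, 18, 18 (constant).
So p_m = 3m^3 + 5m^2 + 6m + 6.
Evaluating at m = 16 gives p_{16} = 13670.

13670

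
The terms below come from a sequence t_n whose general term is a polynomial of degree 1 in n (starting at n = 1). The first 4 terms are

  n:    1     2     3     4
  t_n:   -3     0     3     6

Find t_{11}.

27

1st diffs: 3, 3, 3 (constant).
So t_n = 3n - 6.
Evaluating at n = 11 gives t_{11} = 27.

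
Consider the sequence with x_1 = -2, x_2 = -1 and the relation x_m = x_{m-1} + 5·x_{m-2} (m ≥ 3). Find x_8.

-1261

Step forward from the initial values:
x_3 = -11;  x_4 = -16;  x_5 = -71;  x_6 = -151;  x_7 = -506;  x_8 = -1261.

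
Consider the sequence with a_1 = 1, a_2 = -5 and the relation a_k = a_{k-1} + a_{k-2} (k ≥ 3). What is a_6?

-22

a_3 = -4  a_4 = -9  a_5 = -13  a_6 = -22.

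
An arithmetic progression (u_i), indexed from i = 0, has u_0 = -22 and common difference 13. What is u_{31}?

381

u_i = -22 + (i - 0)·13.
u_{31} = -22 + 31·13 = 381.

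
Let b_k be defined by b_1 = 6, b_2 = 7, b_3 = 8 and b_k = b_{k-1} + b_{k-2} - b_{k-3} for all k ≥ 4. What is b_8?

13

Step forward from the initial values:
b_4 = 9; b_5 = 10; b_6 = 11; b_7 = 12; b_8 = 13.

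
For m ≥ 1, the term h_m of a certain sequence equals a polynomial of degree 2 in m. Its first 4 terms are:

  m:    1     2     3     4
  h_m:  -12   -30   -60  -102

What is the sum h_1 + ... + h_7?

1st diffs: -18, -30, -42.
2nd diffs: -12, -12 (constant).
Newton forward-difference form: h_m = -12 + (-18)·C(m-1,1) + (-12)·C(m-1,2).
Continuing: -156, -222, -300.
Summing m = 1..7 (7 terms) gives -882.

-882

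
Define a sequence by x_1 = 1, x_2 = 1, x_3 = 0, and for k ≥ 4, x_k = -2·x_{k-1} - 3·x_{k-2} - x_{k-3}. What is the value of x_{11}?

x_4 = -4; x_5 = 7; x_6 = -2; x_7 = -13; x_8 = 25; x_9 = -9; x_{10} = -44; x_{11} = 90.

90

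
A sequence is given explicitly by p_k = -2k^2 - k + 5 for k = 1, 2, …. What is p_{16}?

p_{16} = -2·16^2 - 1·16 + 5 = -523.

-523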